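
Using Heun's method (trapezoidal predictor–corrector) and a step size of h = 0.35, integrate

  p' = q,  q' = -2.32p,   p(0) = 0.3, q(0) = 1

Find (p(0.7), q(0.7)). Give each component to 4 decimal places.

0.7361, 0.0338

Heun on (p,q): k1 = f(s_n, state_n); k2 = f(s_n + h, state_n + h·k1); state_{n+1} = state_n + (h/2)·(k1 + k2).
0.000000: (0.300000, 1.000000)
  k1 = (1.000000, -0.696000)
  predictor → (0.650000, 0.756400)
  k2 = (0.756400, -1.508000)
  → (0.607370, 0.614300)
0.350000: (0.607370, 0.614300)
  k1 = (0.614300, -1.409098)
  predictor → (0.822375, 0.121116)
  k2 = (0.121116, -1.907910)
  → (0.736068, 0.033824)
(p(0.7), q(0.7)) ≈ (0.7361, 0.0338)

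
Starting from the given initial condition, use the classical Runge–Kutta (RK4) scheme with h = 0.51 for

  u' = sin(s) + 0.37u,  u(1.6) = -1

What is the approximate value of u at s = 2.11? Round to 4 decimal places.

-0.6735

RK4: k1 = f(s_n, u_n); k2 = f(s_n + h/2, u_n + (h/2)·k1); k3 = f(s_n + h/2, u_n + (h/2)·k2); k4 = f(s_n + h, u_n + h·k3); u_{n+1} = u_n + (h/6)·(k1 + 2k2 + 2k3 + k4).
s=1.600000, u=-1.000000:
  k1 = f(1.600000, -1.000000) = 0.629574
  k2 = f(1.855000, -0.839459) = 0.649286
  k3 = f(1.855000, -0.834432) = 0.651145
  k4 = f(2.110000, -0.667916) = 0.610989
  u ← -1.000000 + (0.51/6)·(k1 + 2k2 + 2k3 + k4) = -0.673479
u(2.11) ≈ -0.6735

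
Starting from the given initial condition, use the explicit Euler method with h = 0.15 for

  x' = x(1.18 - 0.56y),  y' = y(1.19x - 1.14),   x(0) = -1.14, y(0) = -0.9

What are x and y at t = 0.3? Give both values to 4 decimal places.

Euler on (x,y): x_{n+1} = x_n + h·x', y_{n+1} = y_n + h·y'.
0.000000: (-1.140000, -0.900000); f=(-1.919760, 2.246940) → (-1.427964, -0.562959)
0.150000: (-1.427964, -0.562959); f=(-2.135173, 1.598397) → (-1.748240, -0.323200)
(x(0.3), y(0.3)) ≈ (-1.7482, -0.3232)

-1.7482, -0.3232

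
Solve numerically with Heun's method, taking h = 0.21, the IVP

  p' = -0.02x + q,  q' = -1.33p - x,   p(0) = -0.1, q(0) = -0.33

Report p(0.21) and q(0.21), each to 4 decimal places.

Heun on (p,q): k1 = f(x_n, state_n); k2 = f(x_n + h, state_n + h·k1); state_{n+1} = state_n + (h/2)·(k1 + k2).
0.000000: (-0.100000, -0.330000)
  k1 = (-0.330000, 0.133000)
  predictor → (-0.169300, -0.302070)
  k2 = (-0.306270, 0.015169)
  → (-0.166808, -0.314442)
(p(0.21), q(0.21)) ≈ (-0.1668, -0.3144)

-0.1668, -0.3144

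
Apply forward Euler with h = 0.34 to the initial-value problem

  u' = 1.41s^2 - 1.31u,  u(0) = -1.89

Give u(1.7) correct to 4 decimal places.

1.1418

Euler: u_{n+1} = u_n + h·f(s_n, u_n).
s=0.000000, u=-1.890000: f=2.475900 → u ← -1.890000 + 0.34·2.475900 = -1.048194
s=0.340000, u=-1.048194: f=1.536130 → u ← -1.048194 + 0.34·1.536130 = -0.525910
s=0.680000, u=-0.525910: f=1.340926 → u ← -0.525910 + 0.34·1.340926 = -0.069995
s=1.020000, u=-0.069995: f=1.558657 → u ← -0.069995 + 0.34·1.558657 = 0.459949
s=1.360000, u=0.459949: f=2.005403 → u ← 0.459949 + 0.34·2.005403 = 1.141786
u(1.7) ≈ 1.1418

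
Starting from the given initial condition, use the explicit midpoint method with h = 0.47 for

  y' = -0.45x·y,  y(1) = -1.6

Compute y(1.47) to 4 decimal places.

Midpoint: k1 = f(x_n, y_n); k2 = f(x_n + h/2, y_n + (h/2)·k1); y_{n+1} = y_n + h·k2.
x=1.000000, y=-1.600000:
  k1 = f(1.000000, -1.600000) = 0.720000
  k2 = f(1.235000, -1.430800) = 0.795167
  y ← -1.600000 + 0.47·0.795167 = -1.226271
y(1.47) ≈ -1.2263

-1.2263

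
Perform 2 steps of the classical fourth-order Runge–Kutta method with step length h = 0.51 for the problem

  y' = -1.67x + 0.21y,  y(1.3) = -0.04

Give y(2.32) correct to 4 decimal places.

RK4: k1 = f(x_n, y_n); k2 = f(x_n + h/2, y_n + (h/2)·k1); k3 = f(x_n + h/2, y_n + (h/2)·k2); k4 = f(x_n + h, y_n + h·k3); y_{n+1} = y_n + (h/6)·(k1 + 2k2 + 2k3 + k4).
x=1.300000, y=-0.040000:
  k1 = f(1.300000, -0.040000) = -2.179400
  k2 = f(1.555000, -0.595747) = -2.721957
  k3 = f(1.555000, -0.734099) = -2.751011
  k4 = f(1.810000, -1.443016) = -3.325733
  y ← -0.040000 + (0.51/6)·(k1 + 2k2 + 2k3 + k4) = -1.438341
x=1.810000, y=-1.438341:
  k1 = f(1.810000, -1.438341) = -3.324752
  k2 = f(2.065000, -2.286152) = -3.928642
  k3 = f(2.065000, -2.440145) = -3.960980
  k4 = f(2.320000, -3.458441) = -4.600673
  y ← -1.438341 + (0.51/6)·(k1 + 2k2 + 2k3 + k4) = -3.453238
y(2.32) ≈ -3.4532

-3.4532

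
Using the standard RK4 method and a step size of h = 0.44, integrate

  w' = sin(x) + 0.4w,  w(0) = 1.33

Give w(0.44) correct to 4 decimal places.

1.6871

RK4: k1 = f(x_n, w_n); k2 = f(x_n + h/2, w_n + (h/2)·k1); k3 = f(x_n + h/2, w_n + (h/2)·k2); k4 = f(x_n + h, w_n + h·k3); w_{n+1} = w_n + (h/6)·(k1 + 2k2 + 2k3 + k4).
x=0.000000, w=1.330000:
  k1 = f(0.000000, 1.330000) = 0.532000
  k2 = f(0.220000, 1.447040) = 0.797046
  k3 = f(0.220000, 1.505350) = 0.820370
  k4 = f(0.440000, 1.690963) = 1.102325
  w ← 1.330000 + (0.44/6)·(k1 + 2k2 + 2k3 + k4) = 1.687071
w(0.44) ≈ 1.6871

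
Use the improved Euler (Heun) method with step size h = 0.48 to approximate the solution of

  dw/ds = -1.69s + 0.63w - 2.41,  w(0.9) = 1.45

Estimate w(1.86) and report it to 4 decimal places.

-3.3707

Heun: k1 = f(s_n, w_n); k2 = f(s_n + h, w_n + h·k1); w_{n+1} = w_n + (h/2)·(k1 + k2).
s=0.900000, w=1.450000:
  k1 = f(0.900000, 1.450000) = -3.017500
  k2 = f(1.380000, 0.001600) = -4.741192
  w ← 1.450000 + (0.48/2)·(-3.017500 + (-4.741192)) = -0.412086
s=1.380000, w=-0.412086:
  k1 = f(1.380000, -0.412086) = -5.001814
  k2 = f(1.860000, -2.812957) = -7.325563
  w ← -0.412086 + (0.48/2)·(-5.001814 + (-7.325563)) = -3.370657
w(1.86) ≈ -3.3707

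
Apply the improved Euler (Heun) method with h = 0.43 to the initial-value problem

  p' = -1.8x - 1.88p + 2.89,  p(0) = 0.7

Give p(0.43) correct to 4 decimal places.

Heun: k1 = f(x_n, p_n); k2 = f(x_n + h, p_n + h·k1); p_{n+1} = p_n + (h/2)·(k1 + k2).
x=0.000000, p=0.700000:
  k1 = f(0.000000, 0.700000) = 1.574000
  k2 = f(0.430000, 1.376820) = -0.472422
  p ← 0.700000 + (0.43/2)·(1.574000 + (-0.472422)) = 0.936839
p(0.43) ≈ 0.9368

0.9368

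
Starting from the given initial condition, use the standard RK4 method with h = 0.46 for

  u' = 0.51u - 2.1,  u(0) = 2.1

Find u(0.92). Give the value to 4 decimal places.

0.8920

RK4: k1 = f(s_n, u_n); k2 = f(s_n + h/2, u_n + (h/2)·k1); k3 = f(s_n + h/2, u_n + (h/2)·k2); k4 = f(s_n + h, u_n + h·k3); u_{n+1} = u_n + (h/6)·(k1 + 2k2 + 2k3 + k4).
s=0.000000, u=2.100000:
  k1 = f(0.000000, 2.100000) = -1.029000
  k2 = f(0.230000, 1.863330) = -1.149702
  k3 = f(0.230000, 1.835569) = -1.163860
  k4 = f(0.460000, 1.564624) = -1.302042
  u ← 2.100000 + (0.46/6)·(k1 + 2k2 + 2k3 + k4) = 1.566541
s=0.460000, u=1.566541:
  k1 = f(0.460000, 1.566541) = -1.301064
  k2 = f(0.690000, 1.267296) = -1.453679
  k3 = f(0.690000, 1.232194) = -1.471581
  k4 = f(0.920000, 0.889614) = -1.646297
  u ← 1.566541 + (0.46/6)·(k1 + 2k2 + 2k3 + k4) = 0.892036
u(0.92) ≈ 0.8920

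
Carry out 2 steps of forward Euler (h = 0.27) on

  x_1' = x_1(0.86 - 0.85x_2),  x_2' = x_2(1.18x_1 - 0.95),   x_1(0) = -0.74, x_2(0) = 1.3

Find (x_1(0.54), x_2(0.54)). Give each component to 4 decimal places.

-0.7468, 0.3454

Euler on (x_1,x_2): x_1_{n+1} = x_1_n + h·x_1', x_2_{n+1} = x_2_n + h·x_2'.
0.000000: (-0.740000, 1.300000); f=(0.181300, -2.370160) → (-0.691049, 0.660057)
0.270000: (-0.691049, 0.660057); f=(-0.206590, -1.165289) → (-0.746828, 0.345429)
(x_1(0.54), x_2(0.54)) ≈ (-0.7468, 0.3454)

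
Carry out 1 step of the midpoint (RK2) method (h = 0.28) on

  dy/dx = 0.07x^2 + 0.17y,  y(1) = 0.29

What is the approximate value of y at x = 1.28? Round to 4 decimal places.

Midpoint: k1 = f(x_n, y_n); k2 = f(x_n + h/2, y_n + (h/2)·k1); y_{n+1} = y_n + h·k2.
x=1.000000, y=0.290000:
  k1 = f(1.000000, 0.290000) = 0.119300
  k2 = f(1.140000, 0.306702) = 0.143111
  y ← 0.290000 + 0.28·0.143111 = 0.330071
y(1.28) ≈ 0.3301

0.3301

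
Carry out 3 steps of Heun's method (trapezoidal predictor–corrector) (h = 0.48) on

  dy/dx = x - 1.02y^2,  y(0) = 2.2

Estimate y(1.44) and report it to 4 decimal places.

1.1140

Heun: k1 = f(x_n, y_n); k2 = f(x_n + h, y_n + h·k1); y_{n+1} = y_n + (h/2)·(k1 + k2).
x=0.000000, y=2.200000:
  k1 = f(0.000000, 2.200000) = -4.936800
  k2 = f(0.480000, -0.169664) = 0.450638
  y ← 2.200000 + (0.48/2)·(-4.936800 + 0.450638) = 1.123321
x=0.480000, y=1.123321:
  k1 = f(0.480000, 1.123321) = -0.807088
  k2 = f(0.960000, 0.735919) = 0.407591
  y ← 1.123321 + (0.48/2)·(-0.807088 + 0.407591) = 1.027442
x=0.960000, y=1.027442:
  k1 = f(0.960000, 1.027442) = -0.116750
  k2 = f(1.440000, 0.971402) = 0.477506
  y ← 1.027442 + (0.48/2)·(-0.116750 + 0.477506) = 1.114023
y(1.44) ≈ 1.1140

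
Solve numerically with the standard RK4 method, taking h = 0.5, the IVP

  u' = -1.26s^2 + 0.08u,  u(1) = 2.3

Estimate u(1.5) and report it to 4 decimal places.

1.3788

RK4: k1 = f(s_n, u_n); k2 = f(s_n + h/2, u_n + (h/2)·k1); k3 = f(s_n + h/2, u_n + (h/2)·k2); k4 = f(s_n + h, u_n + h·k3); u_{n+1} = u_n + (h/6)·(k1 + 2k2 + 2k3 + k4).
s=1.000000, u=2.300000:
  k1 = f(1.000000, 2.300000) = -1.076000
  k2 = f(1.250000, 2.031000) = -1.806270
  k3 = f(1.250000, 1.848432) = -1.820875
  k4 = f(1.500000, 1.389562) = -2.723835
  u ← 2.300000 + (0.5/6)·(k1 + 2k2 + 2k3 + k4) = 1.378823
u(1.5) ≈ 1.3788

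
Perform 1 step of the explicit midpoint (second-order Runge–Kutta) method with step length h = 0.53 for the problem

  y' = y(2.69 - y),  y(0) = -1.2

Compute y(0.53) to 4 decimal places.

-7.8222

Midpoint: k1 = f(x_n, y_n); k2 = f(x_n + h/2, y_n + (h/2)·k1); y_{n+1} = y_n + h·k2.
x=0.000000, y=-1.200000:
  k1 = f(0.000000, -1.200000) = -4.668000
  k2 = f(0.265000, -2.437020) = -12.494650
  y ← -1.200000 + 0.53·(-12.494650) = -7.822165
y(0.53) ≈ -7.8222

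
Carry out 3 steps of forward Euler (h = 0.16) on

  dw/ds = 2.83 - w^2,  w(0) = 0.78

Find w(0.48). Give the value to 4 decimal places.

1.5292

Euler: w_{n+1} = w_n + h·f(s_n, w_n).
s=0.000000, w=0.780000: f=2.221600 → w ← 0.780000 + 0.16·2.221600 = 1.135456
s=0.160000, w=1.135456: f=1.540740 → w ← 1.135456 + 0.16·1.540740 = 1.381974
s=0.320000, w=1.381974: f=0.920147 → w ← 1.381974 + 0.16·0.920147 = 1.529198
w(0.48) ≈ 1.5292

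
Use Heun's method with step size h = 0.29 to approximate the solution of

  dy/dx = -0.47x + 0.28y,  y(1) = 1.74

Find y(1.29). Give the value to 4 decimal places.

1.7254

Heun: k1 = f(x_n, y_n); k2 = f(x_n + h, y_n + h·k1); y_{n+1} = y_n + (h/2)·(k1 + k2).
x=1.000000, y=1.740000:
  k1 = f(1.000000, 1.740000) = 0.017200
  k2 = f(1.290000, 1.744988) = -0.117703
  y ← 1.740000 + (0.29/2)·(0.017200 + (-0.117703)) = 1.725427
y(1.29) ≈ 1.7254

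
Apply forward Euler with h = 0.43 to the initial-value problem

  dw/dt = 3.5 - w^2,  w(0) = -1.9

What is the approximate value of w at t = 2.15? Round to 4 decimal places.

Euler: w_{n+1} = w_n + h·f(t_n, w_n).
t=0.000000, w=-1.900000: f=-0.110000 → w ← -1.900000 + 0.43·(-0.110000) = -1.947300
t=0.430000, w=-1.947300: f=-0.291977 → w ← -1.947300 + 0.43·(-0.291977) = -2.072850
t=0.860000, w=-2.072850: f=-0.796708 → w ← -2.072850 + 0.43·(-0.796708) = -2.415435
t=1.290000, w=-2.415435: f=-2.334325 → w ← -2.415435 + 0.43·(-2.334325) = -3.419194
t=1.720000, w=-3.419194: f=-8.190890 → w ← -3.419194 + 0.43·(-8.190890) = -6.941277
w(2.15) ≈ -6.9413

-6.9413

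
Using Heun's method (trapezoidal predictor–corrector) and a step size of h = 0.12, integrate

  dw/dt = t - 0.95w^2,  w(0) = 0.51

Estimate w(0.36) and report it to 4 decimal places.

Heun: k1 = f(t_n, w_n); k2 = f(t_n + h, w_n + h·k1); w_{n+1} = w_n + (h/2)·(k1 + k2).
t=0.000000, w=0.510000:
  k1 = f(0.000000, 0.510000) = -0.247095
  k2 = f(0.120000, 0.480349) = -0.099198
  w ← 0.510000 + (0.12/2)·(-0.247095 + (-0.099198)) = 0.489222
t=0.120000, w=0.489222:
  k1 = f(0.120000, 0.489222) = -0.107372
  k2 = f(0.240000, 0.476338) = 0.024447
  w ← 0.489222 + (0.12/2)·(-0.107372 + 0.024447) = 0.484247
t=0.240000, w=0.484247:
  k1 = f(0.240000, 0.484247) = 0.017230
  k2 = f(0.360000, 0.486315) = 0.135323
  w ← 0.484247 + (0.12/2)·(0.017230 + 0.135323) = 0.493400
w(0.36) ≈ 0.4934

0.4934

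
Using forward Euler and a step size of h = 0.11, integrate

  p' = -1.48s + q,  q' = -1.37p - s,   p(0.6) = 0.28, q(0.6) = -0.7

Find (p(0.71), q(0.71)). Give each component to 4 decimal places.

0.1053, -0.8082

Euler on (p,q): p_{n+1} = p_n + h·p', q_{n+1} = q_n + h·q'.
0.600000: (0.280000, -0.700000); f=(-1.588000, -0.983600) → (0.105320, -0.808196)
(p(0.71), q(0.71)) ≈ (0.1053, -0.8082)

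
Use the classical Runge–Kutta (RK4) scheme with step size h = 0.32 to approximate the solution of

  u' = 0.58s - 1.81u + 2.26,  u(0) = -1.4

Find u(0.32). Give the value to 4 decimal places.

-0.2120

RK4: k1 = f(s_n, u_n); k2 = f(s_n + h/2, u_n + (h/2)·k1); k3 = f(s_n + h/2, u_n + (h/2)·k2); k4 = f(s_n + h, u_n + h·k3); u_{n+1} = u_n + (h/6)·(k1 + 2k2 + 2k3 + k4).
s=0.000000, u=-1.400000:
  k1 = f(0.000000, -1.400000) = 4.794000
  k2 = f(0.160000, -0.632960) = 3.498458
  k3 = f(0.160000, -0.840247) = 3.873647
  k4 = f(0.320000, -0.160433) = 2.735984
  u ← -1.400000 + (0.32/6)·(k1 + 2k2 + 2k3 + k4) = -0.212043
u(0.32) ≈ -0.2120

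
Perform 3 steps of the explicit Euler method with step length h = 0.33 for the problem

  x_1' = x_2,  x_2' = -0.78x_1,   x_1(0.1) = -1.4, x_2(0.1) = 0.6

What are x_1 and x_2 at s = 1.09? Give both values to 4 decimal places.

Euler on (x_1,x_2): x_1_{n+1} = x_1_n + h·x_1', x_2_{n+1} = x_2_n + h·x_2'.
0.100000: (-1.400000, 0.600000); f=(0.600000, 1.092000) → (-1.202000, 0.960360)
0.430000: (-1.202000, 0.960360); f=(0.960360, 0.937560) → (-0.885081, 1.269755)
0.760000: (-0.885081, 1.269755); f=(1.269755, 0.690363) → (-0.466062, 1.497575)
(x_1(1.09), x_2(1.09)) ≈ (-0.4661, 1.4976)

-0.4661, 1.4976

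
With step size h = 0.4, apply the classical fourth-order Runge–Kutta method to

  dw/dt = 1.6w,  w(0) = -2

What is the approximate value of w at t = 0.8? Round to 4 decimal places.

-7.1857

RK4: k1 = f(t_n, w_n); k2 = f(t_n + h/2, w_n + (h/2)·k1); k3 = f(t_n + h/2, w_n + (h/2)·k2); k4 = f(t_n + h, w_n + h·k3); w_{n+1} = w_n + (h/6)·(k1 + 2k2 + 2k3 + k4).
t=0.000000, w=-2.000000:
  k1 = f(0.000000, -2.000000) = -3.200000
  k2 = f(0.200000, -2.640000) = -4.224000
  k3 = f(0.200000, -2.844800) = -4.551680
  k4 = f(0.400000, -3.820672) = -6.113075
  w ← -2.000000 + (0.4/6)·(k1 + 2k2 + 2k3 + k4) = -3.790962
t=0.400000, w=-3.790962:
  k1 = f(0.400000, -3.790962) = -6.065540
  k2 = f(0.600000, -5.004070) = -8.006512
  k3 = f(0.600000, -5.392265) = -8.627624
  k4 = f(0.800000, -7.242012) = -11.587219
  w ← -3.790962 + (0.4/6)·(k1 + 2k2 + 2k3 + k4) = -7.185698
w(0.8) ≈ -7.1857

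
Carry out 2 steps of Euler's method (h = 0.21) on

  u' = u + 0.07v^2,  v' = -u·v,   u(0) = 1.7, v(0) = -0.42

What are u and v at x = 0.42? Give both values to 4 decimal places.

Euler on (u,v): u_{n+1} = u_n + h·u', v_{n+1} = v_n + h·v'.
0.000000: (1.700000, -0.420000); f=(1.712348, 0.714000) → (2.059593, -0.270060)
0.210000: (2.059593, -0.270060); f=(2.064698, 0.556214) → (2.493180, -0.153255)
(u(0.42), v(0.42)) ≈ (2.4932, -0.1533)

2.4932, -0.1533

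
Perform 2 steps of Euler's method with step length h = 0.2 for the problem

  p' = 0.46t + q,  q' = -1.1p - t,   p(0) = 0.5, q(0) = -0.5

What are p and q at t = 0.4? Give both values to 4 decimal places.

0.2964, -0.7380

Euler on (p,q): p_{n+1} = p_n + h·p', q_{n+1} = q_n + h·q'.
0.000000: (0.500000, -0.500000); f=(-0.500000, -0.550000) → (0.400000, -0.610000)
0.200000: (0.400000, -0.610000); f=(-0.518000, -0.640000) → (0.296400, -0.738000)
(p(0.4), q(0.4)) ≈ (0.2964, -0.7380)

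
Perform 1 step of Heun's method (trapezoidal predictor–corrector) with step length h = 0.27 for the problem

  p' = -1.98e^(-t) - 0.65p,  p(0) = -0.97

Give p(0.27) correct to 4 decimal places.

-1.2391

Heun: k1 = f(t_n, p_n); k2 = f(t_n + h, p_n + h·k1); p_{n+1} = p_n + (h/2)·(k1 + k2).
t=0.000000, p=-0.970000:
  k1 = f(0.000000, -0.970000) = -1.349500
  k2 = f(0.270000, -1.334365) = -0.644154
  p ← -0.970000 + (0.27/2)·(-1.349500 + (-0.644154)) = -1.239143
p(0.27) ≈ -1.2391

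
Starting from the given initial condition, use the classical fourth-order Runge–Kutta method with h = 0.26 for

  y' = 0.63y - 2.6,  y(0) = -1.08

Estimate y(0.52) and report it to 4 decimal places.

-3.0984

RK4: k1 = f(t_n, y_n); k2 = f(t_n + h/2, y_n + (h/2)·k1); k3 = f(t_n + h/2, y_n + (h/2)·k2); k4 = f(t_n + h, y_n + h·k3); y_{n+1} = y_n + (h/6)·(k1 + 2k2 + 2k3 + k4).
t=0.000000, y=-1.080000:
  k1 = f(0.000000, -1.080000) = -3.280400
  k2 = f(0.130000, -1.506452) = -3.549065
  k3 = f(0.130000, -1.541378) = -3.571068
  k4 = f(0.260000, -2.008478) = -3.865341
  y ← -1.080000 + (0.26/6)·(k1 + 2k2 + 2k3 + k4) = -2.006727
t=0.260000, y=-2.006727:
  k1 = f(0.260000, -2.006727) = -3.864238
  k2 = f(0.390000, -2.509078) = -4.180719
  k3 = f(0.390000, -2.550220) = -4.206639
  k4 = f(0.520000, -3.100453) = -4.553285
  y ← -2.006727 + (0.26/6)·(k1 + 2k2 + 2k3 + k4) = -3.098391
y(0.52) ≈ -3.0984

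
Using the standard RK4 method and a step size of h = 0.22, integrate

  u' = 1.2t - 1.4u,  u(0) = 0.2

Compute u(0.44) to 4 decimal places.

RK4: k1 = f(t_n, u_n); k2 = f(t_n + h/2, u_n + (h/2)·k1); k3 = f(t_n + h/2, u_n + (h/2)·k2); k4 = f(t_n + h, u_n + h·k3); u_{n+1} = u_n + (h/6)·(k1 + 2k2 + 2k3 + k4).
t=0.000000, u=0.200000:
  k1 = f(0.000000, 0.200000) = -0.280000
  k2 = f(0.110000, 0.169200) = -0.104880
  k3 = f(0.110000, 0.188463) = -0.131848
  k4 = f(0.220000, 0.170993) = 0.024609
  u ← 0.200000 + (0.22/6)·(k1 + 2k2 + 2k3 + k4) = 0.173276
t=0.220000, u=0.173276:
  k1 = f(0.220000, 0.173276) = 0.021414
  k2 = f(0.330000, 0.175631) = 0.150116
  k3 = f(0.330000, 0.189788) = 0.130296
  k4 = f(0.440000, 0.201941) = 0.245283
  u ← 0.173276 + (0.22/6)·(k1 + 2k2 + 2k3 + k4) = 0.203618
u(0.44) ≈ 0.2036

0.2036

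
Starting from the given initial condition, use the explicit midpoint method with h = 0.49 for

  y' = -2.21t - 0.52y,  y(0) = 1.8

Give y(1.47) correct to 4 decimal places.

Midpoint: k1 = f(t_n, y_n); k2 = f(t_n + h/2, y_n + (h/2)·k1); y_{n+1} = y_n + h·k2.
t=0.000000, y=1.800000:
  k1 = f(0.000000, 1.800000) = -0.936000
  k2 = f(0.245000, 1.570680) = -1.358204
  y ← 1.800000 + 0.49·(-1.358204) = 1.134480
t=0.490000, y=1.134480:
  k1 = f(0.490000, 1.134480) = -1.672830
  k2 = f(0.735000, 0.724637) = -2.001161
  y ← 1.134480 + 0.49·(-2.001161) = 0.153911
t=0.980000, y=0.153911:
  k1 = f(0.980000, 0.153911) = -2.245834
  k2 = f(1.225000, -0.396318) = -2.501165
  y ← 0.153911 + 0.49·(-2.501165) = -1.071659
y(1.47) ≈ -1.0717

-1.0717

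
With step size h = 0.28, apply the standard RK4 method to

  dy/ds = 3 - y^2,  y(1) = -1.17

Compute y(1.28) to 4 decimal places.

-0.5618

RK4: k1 = f(s_n, y_n); k2 = f(s_n + h/2, y_n + (h/2)·k1); k3 = f(s_n + h/2, y_n + (h/2)·k2); k4 = f(s_n + h, y_n + h·k3); y_{n+1} = y_n + (h/6)·(k1 + 2k2 + 2k3 + k4).
s=1.000000, y=-1.170000:
  k1 = f(1.000000, -1.170000) = 1.631100
  k2 = f(1.140000, -0.941646) = 2.113303
  k3 = f(1.140000, -0.874138) = 2.235883
  k4 = f(1.280000, -0.543953) = 2.704116
  y ← -1.170000 + (0.28/6)·(k1 + 2k2 + 2k3 + k4) = -0.561766
y(1.28) ≈ -0.5618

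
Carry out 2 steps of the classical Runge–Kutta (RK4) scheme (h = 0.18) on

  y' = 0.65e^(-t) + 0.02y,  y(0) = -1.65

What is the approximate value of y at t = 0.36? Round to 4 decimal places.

RK4: k1 = f(t_n, y_n); k2 = f(t_n + h/2, y_n + (h/2)·k1); k3 = f(t_n + h/2, y_n + (h/2)·k2); k4 = f(t_n + h, y_n + h·k3); y_{n+1} = y_n + (h/6)·(k1 + 2k2 + 2k3 + k4).
t=0.000000, y=-1.650000:
  k1 = f(0.000000, -1.650000) = 0.617000
  k2 = f(0.090000, -1.594470) = 0.562166
  k3 = f(0.090000, -1.599405) = 0.562067
  k4 = f(0.180000, -1.548828) = 0.511949
  y ← -1.650000 + (0.18/6)·(k1 + 2k2 + 2k3 + k4) = -1.548678
t=0.180000, y=-1.548678:
  k1 = f(0.180000, -1.548678) = 0.511952
  k2 = f(0.270000, -1.502602) = 0.466145
  k3 = f(0.270000, -1.506725) = 0.466062
  k4 = f(0.360000, -1.464786) = 0.424194
  y ← -1.548678 + (0.18/6)·(k1 + 2k2 + 2k3 + k4) = -1.464661
y(0.36) ≈ -1.4647

-1.4647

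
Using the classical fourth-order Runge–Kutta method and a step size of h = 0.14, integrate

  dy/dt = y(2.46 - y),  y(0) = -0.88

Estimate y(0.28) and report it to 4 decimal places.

-2.7113

RK4: k1 = f(t_n, y_n); k2 = f(t_n + h/2, y_n + (h/2)·k1); k3 = f(t_n + h/2, y_n + (h/2)·k2); k4 = f(t_n + h, y_n + h·k3); y_{n+1} = y_n + (h/6)·(k1 + 2k2 + 2k3 + k4).
t=0.000000, y=-0.880000:
  k1 = f(0.000000, -0.880000) = -2.939200
  k2 = f(0.070000, -1.085744) = -3.849770
  k3 = f(0.070000, -1.149484) = -4.149044
  k4 = f(0.140000, -1.460866) = -5.727860
  y ← -0.880000 + (0.14/6)·(k1 + 2k2 + 2k3 + k4) = -1.455509
t=0.140000, y=-1.455509:
  k1 = f(0.140000, -1.455509) = -5.699061
  k2 = f(0.210000, -1.854444) = -8.000893
  k3 = f(0.210000, -2.015572) = -9.020837
  k4 = f(0.280000, -2.718427) = -14.077172
  y ← -1.455509 + (0.14/6)·(k1 + 2k2 + 2k3 + k4) = -2.711302
y(0.28) ≈ -2.7113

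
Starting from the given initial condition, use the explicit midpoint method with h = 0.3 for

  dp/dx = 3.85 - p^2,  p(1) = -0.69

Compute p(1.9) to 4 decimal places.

1.6675

Midpoint: k1 = f(x_n, p_n); k2 = f(x_n + h/2, p_n + (h/2)·k1); p_{n+1} = p_n + h·k2.
x=1.000000, p=-0.690000:
  k1 = f(1.000000, -0.690000) = 3.373900
  k2 = f(1.150000, -0.183915) = 3.816175
  p ← -0.690000 + 0.3·3.816175 = 0.454853
x=1.300000, p=0.454853:
  k1 = f(1.300000, 0.454853) = 3.643109
  k2 = f(1.450000, 1.001319) = 2.847360
  p ← 0.454853 + 0.3·2.847360 = 1.309061
x=1.600000, p=1.309061:
  k1 = f(1.600000, 1.309061) = 2.136360
  k2 = f(1.750000, 1.629515) = 1.194682
  p ← 1.309061 + 0.3·1.194682 = 1.667465
p(1.9) ≈ 1.6675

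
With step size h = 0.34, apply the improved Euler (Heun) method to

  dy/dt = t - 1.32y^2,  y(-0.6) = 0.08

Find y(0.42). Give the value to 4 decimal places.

Heun: k1 = f(t_n, y_n); k2 = f(t_n + h, y_n + h·k1); y_{n+1} = y_n + (h/2)·(k1 + k2).
t=-0.600000, y=0.080000:
  k1 = f(-0.600000, 0.080000) = -0.608448
  k2 = f(-0.260000, -0.126872) = -0.281247
  y ← 0.080000 + (0.34/2)·(-0.608448 + (-0.281247)) = -0.071248
t=-0.260000, y=-0.071248:
  k1 = f(-0.260000, -0.071248) = -0.266701
  k2 = f(0.080000, -0.161926) = 0.045389
  y ← -0.071248 + (0.34/2)·(-0.266701 + 0.045389) = -0.108871
t=0.080000, y=-0.108871:
  k1 = f(0.080000, -0.108871) = 0.064354
  k2 = f(0.420000, -0.086991) = 0.410011
  y ← -0.108871 + (0.34/2)·(0.064354 + 0.410011) = -0.028229
y(0.42) ≈ -0.0282

-0.0282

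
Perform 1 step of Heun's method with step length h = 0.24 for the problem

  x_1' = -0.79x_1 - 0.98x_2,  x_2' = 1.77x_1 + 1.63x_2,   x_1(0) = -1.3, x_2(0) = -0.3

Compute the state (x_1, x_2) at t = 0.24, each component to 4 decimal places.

-0.9343, -1.0332

Heun on (x_1,x_2): k1 = f(t_n, state_n); k2 = f(t_n + h, state_n + h·k1); state_{n+1} = state_n + (h/2)·(k1 + k2).
0.000000: (-1.300000, -0.300000)
  k1 = (1.321000, -2.790000)
  predictor → (-0.982960, -0.969600)
  k2 = (1.726746, -3.320287)
  → (-0.934270, -1.033234)
(x_1(0.24), x_2(0.24)) ≈ (-0.9343, -1.0332)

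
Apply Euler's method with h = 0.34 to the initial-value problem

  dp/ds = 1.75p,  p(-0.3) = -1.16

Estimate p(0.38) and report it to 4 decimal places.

-2.9511

Euler: p_{n+1} = p_n + h·f(s_n, p_n).
s=-0.300000, p=-1.160000: f=-2.030000 → p ← -1.160000 + 0.34·(-2.030000) = -1.850200
s=0.040000, p=-1.850200: f=-3.237850 → p ← -1.850200 + 0.34·(-3.237850) = -2.951069
p(0.38) ≈ -2.9511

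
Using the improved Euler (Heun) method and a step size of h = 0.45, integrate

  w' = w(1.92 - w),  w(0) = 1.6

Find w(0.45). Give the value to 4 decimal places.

1.7521

Heun: k1 = f(x_n, w_n); k2 = f(x_n + h, w_n + h·k1); w_{n+1} = w_n + (h/2)·(k1 + k2).
x=0.000000, w=1.600000:
  k1 = f(0.000000, 1.600000) = 0.512000
  k2 = f(0.450000, 1.830400) = 0.164004
  w ← 1.600000 + (0.45/2)·(0.512000 + 0.164004) = 1.752101
w(0.45) ≈ 1.7521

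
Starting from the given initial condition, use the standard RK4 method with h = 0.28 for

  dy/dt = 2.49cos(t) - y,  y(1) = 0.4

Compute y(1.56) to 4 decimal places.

0.5041

RK4: k1 = f(t_n, y_n); k2 = f(t_n + h/2, y_n + (h/2)·k1); k3 = f(t_n + h/2, y_n + (h/2)·k2); k4 = f(t_n + h, y_n + h·k3); y_{n+1} = y_n + (h/6)·(k1 + 2k2 + 2k3 + k4).
t=1.000000, y=0.400000:
  k1 = f(1.000000, 0.400000) = 0.945353
  k2 = f(1.140000, 0.532349) = 0.507461
  k3 = f(1.140000, 0.471045) = 0.568766
  k4 = f(1.280000, 0.559254) = 0.154666
  y ← 0.400000 + (0.28/6)·(k1 + 2k2 + 2k3 + k4) = 0.551782
t=1.280000, y=0.551782:
  k1 = f(1.280000, 0.551782) = 0.162139
  k2 = f(1.420000, 0.574481) = -0.200420
  k3 = f(1.420000, 0.523723) = -0.149662
  k4 = f(1.560000, 0.509877) = -0.482994
  y ← 0.551782 + (0.28/6)·(k1 + 2k2 + 2k3 + k4) = 0.504134
y(1.56) ≈ 0.5041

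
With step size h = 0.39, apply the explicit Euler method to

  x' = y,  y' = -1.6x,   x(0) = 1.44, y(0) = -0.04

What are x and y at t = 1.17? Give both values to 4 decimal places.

0.3457, -2.4878

Euler on (x,y): x_{n+1} = x_n + h·x', y_{n+1} = y_n + h·y'.
0.000000: (1.440000, -0.040000); f=(-0.040000, -2.304000) → (1.424400, -0.938560)
0.390000: (1.424400, -0.938560); f=(-0.938560, -2.279040) → (1.058362, -1.827386)
0.780000: (1.058362, -1.827386); f=(-1.827386, -1.693379) → (0.345681, -2.487803)
(x(1.17), y(1.17)) ≈ (0.3457, -2.4878)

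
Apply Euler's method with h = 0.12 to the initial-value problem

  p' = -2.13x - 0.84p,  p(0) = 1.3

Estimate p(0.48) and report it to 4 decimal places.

0.6779

Euler: p_{n+1} = p_n + h·f(x_n, p_n).
x=0.000000, p=1.300000: f=-1.092000 → p ← 1.300000 + 0.12·(-1.092000) = 1.168960
x=0.120000, p=1.168960: f=-1.237526 → p ← 1.168960 + 0.12·(-1.237526) = 1.020457
x=0.240000, p=1.020457: f=-1.368384 → p ← 1.020457 + 0.12·(-1.368384) = 0.856251
x=0.360000, p=0.856251: f=-1.486051 → p ← 0.856251 + 0.12·(-1.486051) = 0.677925
p(0.48) ≈ 0.6779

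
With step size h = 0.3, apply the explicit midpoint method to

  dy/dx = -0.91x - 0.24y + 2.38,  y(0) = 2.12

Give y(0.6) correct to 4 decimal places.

3.0067

Midpoint: k1 = f(x_n, y_n); k2 = f(x_n + h/2, y_n + (h/2)·k1); y_{n+1} = y_n + h·k2.
x=0.000000, y=2.120000:
  k1 = f(0.000000, 2.120000) = 1.871200
  k2 = f(0.150000, 2.400680) = 1.667337
  y ← 2.120000 + 0.3·1.667337 = 2.620201
x=0.300000, y=2.620201:
  k1 = f(0.300000, 2.620201) = 1.478152
  k2 = f(0.450000, 2.841924) = 1.288438
  y ← 2.620201 + 0.3·1.288438 = 3.006733
y(0.6) ≈ 3.0067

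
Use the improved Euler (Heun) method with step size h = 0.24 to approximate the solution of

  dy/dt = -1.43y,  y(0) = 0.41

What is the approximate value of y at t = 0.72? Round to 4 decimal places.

0.1503

Heun: k1 = f(t_n, y_n); k2 = f(t_n + h, y_n + h·k1); y_{n+1} = y_n + (h/2)·(k1 + k2).
t=0.000000, y=0.410000:
  k1 = f(0.000000, 0.410000) = -0.586300
  k2 = f(0.240000, 0.269288) = -0.385082
  y ← 0.410000 + (0.24/2)·(-0.586300 + (-0.385082)) = 0.293434
t=0.240000, y=0.293434:
  k1 = f(0.240000, 0.293434) = -0.419611
  k2 = f(0.480000, 0.192728) = -0.275600
  y ← 0.293434 + (0.24/2)·(-0.419611 + (-0.275600)) = 0.210009
t=0.480000, y=0.210009:
  k1 = f(0.480000, 0.210009) = -0.300313
  k2 = f(0.720000, 0.137934) = -0.197245
  y ← 0.210009 + (0.24/2)·(-0.300313 + (-0.197245)) = 0.150302
y(0.72) ≈ 0.1503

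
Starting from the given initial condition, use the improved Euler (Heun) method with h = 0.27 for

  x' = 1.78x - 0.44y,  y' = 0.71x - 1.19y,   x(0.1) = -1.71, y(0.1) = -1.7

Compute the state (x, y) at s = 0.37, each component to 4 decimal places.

-2.4918, -1.5761

Heun on (x,y): k1 = f(s_n, state_n); k2 = f(s_n + h, state_n + h·k1); state_{n+1} = state_n + (h/2)·(k1 + k2).
0.100000: (-1.710000, -1.700000)
  k1 = (-2.295800, 0.808900)
  predictor → (-2.329866, -1.481597)
  k2 = (-3.495259, 0.108896)
  → (-2.491793, -1.576098)
(x(0.37), y(0.37)) ≈ (-2.4918, -1.5761)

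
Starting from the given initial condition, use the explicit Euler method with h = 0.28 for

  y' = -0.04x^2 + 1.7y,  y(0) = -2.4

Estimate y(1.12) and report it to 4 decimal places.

-11.4059

Euler: y_{n+1} = y_n + h·f(x_n, y_n).
x=0.000000, y=-2.400000: f=-4.080000 → y ← -2.400000 + 0.28·(-4.080000) = -3.542400
x=0.280000, y=-3.542400: f=-6.025216 → y ← -3.542400 + 0.28·(-6.025216) = -5.229460
x=0.560000, y=-5.229460: f=-8.902627 → y ← -5.229460 + 0.28·(-8.902627) = -7.722196
x=0.840000, y=-7.722196: f=-13.155957 → y ← -7.722196 + 0.28·(-13.155957) = -11.405864
y(1.12) ≈ -11.4059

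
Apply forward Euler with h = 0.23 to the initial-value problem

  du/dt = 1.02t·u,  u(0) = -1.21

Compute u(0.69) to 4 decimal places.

Euler: u_{n+1} = u_n + h·f(t_n, u_n).
t=0.000000, u=-1.210000: f=0.000000 → u ← -1.210000 + 0.23·0.000000 = -1.210000
t=0.230000, u=-1.210000: f=-0.283866 → u ← -1.210000 + 0.23·(-0.283866) = -1.275289
t=0.460000, u=-1.275289: f=-0.598366 → u ← -1.275289 + 0.23·(-0.598366) = -1.412913
u(0.69) ≈ -1.4129

-1.4129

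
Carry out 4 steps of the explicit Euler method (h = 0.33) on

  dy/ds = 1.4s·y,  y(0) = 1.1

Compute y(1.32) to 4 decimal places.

2.4109

Euler: y_{n+1} = y_n + h·f(s_n, y_n).
s=0.000000, y=1.100000: f=0.000000 → y ← 1.100000 + 0.33·0.000000 = 1.100000
s=0.330000, y=1.100000: f=0.508200 → y ← 1.100000 + 0.33·0.508200 = 1.267706
s=0.660000, y=1.267706: f=1.171360 → y ← 1.267706 + 0.33·1.171360 = 1.654255
s=0.990000, y=1.654255: f=2.292797 → y ← 1.654255 + 0.33·2.292797 = 2.410878
y(1.32) ≈ 2.4109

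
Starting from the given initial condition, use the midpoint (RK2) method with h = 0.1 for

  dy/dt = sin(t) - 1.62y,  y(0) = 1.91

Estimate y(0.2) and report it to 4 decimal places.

Midpoint: k1 = f(t_n, y_n); k2 = f(t_n + h/2, y_n + (h/2)·k1); y_{n+1} = y_n + h·k2.
t=0.000000, y=1.910000:
  k1 = f(0.000000, 1.910000) = -3.094200
  k2 = f(0.050000, 1.755290) = -2.793591
  y ← 1.910000 + 0.1·(-2.793591) = 1.630641
t=0.100000, y=1.630641:
  k1 = f(0.100000, 1.630641) = -2.541805
  k2 = f(0.150000, 1.503551) = -2.286314
  y ← 1.630641 + 0.1·(-2.286314) = 1.402010
y(0.2) ≈ 1.4020

1.4020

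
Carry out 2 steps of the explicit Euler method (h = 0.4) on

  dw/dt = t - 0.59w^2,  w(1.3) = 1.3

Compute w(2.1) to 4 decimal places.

1.6245

Euler: w_{n+1} = w_n + h·f(t_n, w_n).
t=1.300000, w=1.300000: f=0.302900 → w ← 1.300000 + 0.4·0.302900 = 1.421160
t=1.700000, w=1.421160: f=0.508380 → w ← 1.421160 + 0.4·0.508380 = 1.624512
w(2.1) ≈ 1.6245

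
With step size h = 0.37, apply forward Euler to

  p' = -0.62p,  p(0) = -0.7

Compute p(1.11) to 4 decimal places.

Euler: p_{n+1} = p_n + h·f(t_n, p_n).
t=0.000000, p=-0.700000: f=0.434000 → p ← -0.700000 + 0.37·0.434000 = -0.539420
t=0.370000, p=-0.539420: f=0.334440 → p ← -0.539420 + 0.37·0.334440 = -0.415677
t=0.740000, p=-0.415677: f=0.257720 → p ← -0.415677 + 0.37·0.257720 = -0.320321
p(1.11) ≈ -0.3203

-0.3203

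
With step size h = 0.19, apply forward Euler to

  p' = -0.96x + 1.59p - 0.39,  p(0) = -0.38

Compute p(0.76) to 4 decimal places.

-1.8051

Euler: p_{n+1} = p_n + h·f(x_n, p_n).
x=0.000000, p=-0.380000: f=-0.994200 → p ← -0.380000 + 0.19·(-0.994200) = -0.568898
x=0.190000, p=-0.568898: f=-1.476948 → p ← -0.568898 + 0.19·(-1.476948) = -0.849518
x=0.380000, p=-0.849518: f=-2.105534 → p ← -0.849518 + 0.19·(-2.105534) = -1.249569
x=0.570000, p=-1.249569: f=-2.924016 → p ← -1.249569 + 0.19·(-2.924016) = -1.805132
p(0.76) ≈ -1.8051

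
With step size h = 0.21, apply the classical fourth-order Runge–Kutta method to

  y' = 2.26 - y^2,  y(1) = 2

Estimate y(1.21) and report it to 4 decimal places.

1.7492

RK4: k1 = f(x_n, y_n); k2 = f(x_n + h/2, y_n + (h/2)·k1); k3 = f(x_n + h/2, y_n + (h/2)·k2); k4 = f(x_n + h, y_n + h·k3); y_{n+1} = y_n + (h/6)·(k1 + 2k2 + 2k3 + k4).
x=1.000000, y=2.000000:
  k1 = f(1.000000, 2.000000) = -1.740000
  k2 = f(1.105000, 1.817300) = -1.042579
  k3 = f(1.105000, 1.890529) = -1.314101
  k4 = f(1.210000, 1.724039) = -0.712310
  y ← 2.000000 + (0.21/6)·(k1 + 2k2 + 2k3 + k4) = 1.749202
y(1.21) ≈ 1.7492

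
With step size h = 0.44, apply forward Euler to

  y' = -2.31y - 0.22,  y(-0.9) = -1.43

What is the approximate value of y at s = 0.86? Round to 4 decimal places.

Euler: y_{n+1} = y_n + h·f(s_n, y_n).
s=-0.900000, y=-1.430000: f=3.083300 → y ← -1.430000 + 0.44·3.083300 = -0.073348
s=-0.460000, y=-0.073348: f=-0.050566 → y ← -0.073348 + 0.44·(-0.050566) = -0.095597
s=-0.020000, y=-0.095597: f=0.000829 → y ← -0.095597 + 0.44·0.000829 = -0.095232
s=0.420000, y=-0.095232: f=-0.000014 → y ← -0.095232 + 0.44·(-0.000014) = -0.095238
y(0.86) ≈ -0.0952

-0.0952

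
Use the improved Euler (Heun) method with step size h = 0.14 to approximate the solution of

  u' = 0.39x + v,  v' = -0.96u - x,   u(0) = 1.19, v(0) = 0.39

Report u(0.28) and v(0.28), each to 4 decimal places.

1.2660, 0.0184

Heun on (u,v): k1 = f(x_n, state_n); k2 = f(x_n + h, state_n + h·k1); state_{n+1} = state_n + (h/2)·(k1 + k2).
0.000000: (1.190000, 0.390000)
  k1 = (0.390000, -1.142400)
  predictor → (1.244600, 0.230064)
  k2 = (0.284664, -1.334816)
  → (1.237226, 0.216595)
0.140000: (1.237226, 0.216595)
  k1 = (0.271195, -1.327737)
  predictor → (1.275194, 0.030712)
  k2 = (0.139912, -1.504186)
  → (1.266004, 0.018360)
(u(0.28), v(0.28)) ≈ (1.2660, 0.0184)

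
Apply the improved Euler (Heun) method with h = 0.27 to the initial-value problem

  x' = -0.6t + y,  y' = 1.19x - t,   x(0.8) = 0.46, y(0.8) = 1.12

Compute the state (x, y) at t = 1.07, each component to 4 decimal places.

Heun on (x,y): k1 = f(t_n, state_n); k2 = f(t_n + h, state_n + h·k1); state_{n+1} = state_n + (h/2)·(k1 + k2).
0.800000: (0.460000, 1.120000)
  k1 = (0.640000, -0.252600)
  predictor → (0.632800, 1.051798)
  k2 = (0.409798, -0.316968)
  → (0.601723, 1.043108)
(x(1.07), y(1.07)) ≈ (0.6017, 1.0431)

0.6017, 1.0431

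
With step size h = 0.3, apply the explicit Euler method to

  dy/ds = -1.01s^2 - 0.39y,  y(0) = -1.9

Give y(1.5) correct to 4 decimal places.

-1.7768

Euler: y_{n+1} = y_n + h·f(s_n, y_n).
s=0.000000, y=-1.900000: f=0.741000 → y ← -1.900000 + 0.3·0.741000 = -1.677700
s=0.300000, y=-1.677700: f=0.563403 → y ← -1.677700 + 0.3·0.563403 = -1.508679
s=0.600000, y=-1.508679: f=0.224785 → y ← -1.508679 + 0.3·0.224785 = -1.441244
s=0.900000, y=-1.441244: f=-0.256015 → y ← -1.441244 + 0.3·(-0.256015) = -1.518048
s=1.200000, y=-1.518048: f=-0.862361 → y ← -1.518048 + 0.3·(-0.862361) = -1.776757
y(1.5) ≈ -1.7768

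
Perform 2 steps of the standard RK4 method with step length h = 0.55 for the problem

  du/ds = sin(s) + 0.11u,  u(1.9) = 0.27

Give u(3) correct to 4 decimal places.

RK4: k1 = f(s_n, u_n); k2 = f(s_n + h/2, u_n + (h/2)·k1); k3 = f(s_n + h/2, u_n + (h/2)·k2); k4 = f(s_n + h, u_n + h·k3); u_{n+1} = u_n + (h/6)·(k1 + 2k2 + 2k3 + k4).
s=1.900000, u=0.270000:
  k1 = f(1.900000, 0.270000) = 0.976000
  k2 = f(2.175000, 0.538400) = 0.882179
  k3 = f(2.175000, 0.512599) = 0.879341
  k4 = f(2.450000, 0.753637) = 0.720665
  u ← 0.270000 + (0.55/6)·(k1 + 2k2 + 2k3 + k4) = 0.748473
s=2.450000, u=0.748473:
  k1 = f(2.450000, 0.748473) = 0.720097
  k2 = f(2.725000, 0.946499) = 0.508762
  k3 = f(2.725000, 0.888382) = 0.502369
  k4 = f(3.000000, 1.024776) = 0.253845
  u ← 0.748473 + (0.55/6)·(k1 + 2k2 + 2k3 + k4) = 1.023125
u(3) ≈ 1.0231

1.0231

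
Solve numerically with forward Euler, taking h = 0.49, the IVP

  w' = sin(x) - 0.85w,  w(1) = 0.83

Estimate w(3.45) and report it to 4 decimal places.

Euler: w_{n+1} = w_n + h·f(x_n, w_n).
x=1.000000, w=0.830000: f=0.135971 → w ← 0.830000 + 0.49·0.135971 = 0.896626
x=1.490000, w=0.896626: f=0.234606 → w ← 0.896626 + 0.49·0.234606 = 1.011583
x=1.980000, w=1.011583: f=0.057593 → w ← 1.011583 + 0.49·0.057593 = 1.039803
x=2.470000, w=1.039803: f=-0.261599 → w ← 1.039803 + 0.49·(-0.261599) = 0.911620
x=2.960000, w=0.911620: f=-0.594280 → w ← 0.911620 + 0.49·(-0.594280) = 0.620422
w(3.45) ≈ 0.6204

0.6204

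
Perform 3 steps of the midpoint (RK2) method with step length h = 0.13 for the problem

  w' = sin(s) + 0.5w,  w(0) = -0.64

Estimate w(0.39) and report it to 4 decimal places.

-0.6980

Midpoint: k1 = f(s_n, w_n); k2 = f(s_n + h/2, w_n + (h/2)·k1); w_{n+1} = w_n + h·k2.
s=0.000000, w=-0.640000:
  k1 = f(0.000000, -0.640000) = -0.320000
  k2 = f(0.065000, -0.660800) = -0.265446
  w ← -0.640000 + 0.13·(-0.265446) = -0.674508
s=0.130000, w=-0.674508:
  k1 = f(0.130000, -0.674508) = -0.207620
  k2 = f(0.195000, -0.688003) = -0.150235
  w ← -0.674508 + 0.13·(-0.150235) = -0.694039
s=0.260000, w=-0.694039:
  k1 = f(0.260000, -0.694039) = -0.089939
  k2 = f(0.325000, -0.699885) = -0.030633
  w ← -0.694039 + 0.13·(-0.030633) = -0.698021
w(0.39) ≈ -0.6980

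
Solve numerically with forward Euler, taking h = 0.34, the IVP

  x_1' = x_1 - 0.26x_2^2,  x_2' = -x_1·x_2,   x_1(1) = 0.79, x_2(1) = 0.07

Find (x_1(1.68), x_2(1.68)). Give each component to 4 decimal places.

1.4177, 0.0328

Euler on (x_1,x_2): x_1_{n+1} = x_1_n + h·x_1', x_2_{n+1} = x_2_n + h·x_2'.
1.000000: (0.790000, 0.070000); f=(0.788726, -0.055300) → (1.058167, 0.051198)
1.340000: (1.058167, 0.051198); f=(1.057485, -0.054176) → (1.417712, 0.032778)
(x_1(1.68), x_2(1.68)) ≈ (1.4177, 0.0328)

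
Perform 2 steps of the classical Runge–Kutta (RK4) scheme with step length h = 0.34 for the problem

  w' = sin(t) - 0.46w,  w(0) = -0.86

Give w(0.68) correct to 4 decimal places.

-0.4284

RK4: k1 = f(t_n, w_n); k2 = f(t_n + h/2, w_n + (h/2)·k1); k3 = f(t_n + h/2, w_n + (h/2)·k2); k4 = f(t_n + h, w_n + h·k3); w_{n+1} = w_n + (h/6)·(k1 + 2k2 + 2k3 + k4).
t=0.000000, w=-0.860000:
  k1 = f(0.000000, -0.860000) = 0.395600
  k2 = f(0.170000, -0.792748) = 0.533846
  k3 = f(0.170000, -0.769246) = 0.523036
  k4 = f(0.340000, -0.682168) = 0.647284
  w ← -0.860000 + (0.34/6)·(k1 + 2k2 + 2k3 + k4) = -0.681123
t=0.340000, w=-0.681123:
  k1 = f(0.340000, -0.681123) = 0.646804
  k2 = f(0.510000, -0.571167) = 0.750914
  k3 = f(0.510000, -0.553468) = 0.742772
  k4 = f(0.680000, -0.428581) = 0.825940
  w ← -0.681123 + (0.34/6)·(k1 + 2k2 + 2k3 + k4) = -0.428383
w(0.68) ≈ -0.4284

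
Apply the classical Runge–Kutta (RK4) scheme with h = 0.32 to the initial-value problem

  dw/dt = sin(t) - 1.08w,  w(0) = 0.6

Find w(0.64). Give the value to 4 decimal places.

0.4594

RK4: k1 = f(t_n, w_n); k2 = f(t_n + h/2, w_n + (h/2)·k1); k3 = f(t_n + h/2, w_n + (h/2)·k2); k4 = f(t_n + h, w_n + h·k3); w_{n+1} = w_n + (h/6)·(k1 + 2k2 + 2k3 + k4).
t=0.000000, w=0.600000:
  k1 = f(0.000000, 0.600000) = -0.648000
  k2 = f(0.160000, 0.496320) = -0.376707
  k3 = f(0.160000, 0.539727) = -0.423587
  k4 = f(0.320000, 0.464452) = -0.187042
  w ← 0.600000 + (0.32/6)·(k1 + 2k2 + 2k3 + k4) = 0.470100
t=0.320000, w=0.470100:
  k1 = f(0.320000, 0.470100) = -0.193141
  k2 = f(0.480000, 0.439197) = -0.012554
  k3 = f(0.480000, 0.468091) = -0.043759
  k4 = f(0.640000, 0.456097) = 0.104611
  w ← 0.470100 + (0.32/6)·(k1 + 2k2 + 2k3 + k4) = 0.459371
w(0.64) ≈ 0.4594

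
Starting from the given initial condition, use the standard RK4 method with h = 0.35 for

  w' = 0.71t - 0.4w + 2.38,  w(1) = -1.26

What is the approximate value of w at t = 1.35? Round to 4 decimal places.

-0.0447

RK4: k1 = f(t_n, w_n); k2 = f(t_n + h/2, w_n + (h/2)·k1); k3 = f(t_n + h/2, w_n + (h/2)·k2); k4 = f(t_n + h, w_n + h·k3); w_{n+1} = w_n + (h/6)·(k1 + 2k2 + 2k3 + k4).
t=1.000000, w=-1.260000:
  k1 = f(1.000000, -1.260000) = 3.594000
  k2 = f(1.175000, -0.631050) = 3.466670
  k3 = f(1.175000, -0.653333) = 3.475583
  k4 = f(1.350000, -0.043546) = 3.355918
  w ← -1.260000 + (0.35/6)·(k1 + 2k2 + 2k3 + k4) = -0.044659
w(1.35) ≈ -0.0447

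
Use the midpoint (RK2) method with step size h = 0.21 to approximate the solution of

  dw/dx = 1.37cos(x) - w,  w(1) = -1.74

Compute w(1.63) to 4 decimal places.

-0.7982

Midpoint: k1 = f(x_n, w_n); k2 = f(x_n + h/2, w_n + (h/2)·k1); w_{n+1} = w_n + h·k2.
x=1.000000, w=-1.740000:
  k1 = f(1.000000, -1.740000) = 2.480214
  k2 = f(1.105000, -1.479578) = 2.094892
  w ← -1.740000 + 0.21·2.094892 = -1.300073
x=1.210000, w=-1.300073:
  k1 = f(1.210000, -1.300073) = 1.783709
  k2 = f(1.315000, -1.112783) = 1.459415
  w ← -1.300073 + 0.21·1.459415 = -0.993596
x=1.420000, w=-0.993596:
  k1 = f(1.420000, -0.993596) = 1.199404
  k2 = f(1.525000, -0.867658) = 0.930377
  w ← -0.993596 + 0.21·0.930377 = -0.798216
w(1.63) ≈ -0.7982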